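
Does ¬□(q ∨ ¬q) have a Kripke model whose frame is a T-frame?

Unsatisfiable

1. ¬□(q ∨ ¬q), w0
2. ¬(q ∨ ¬q), w1
3. ¬q, w1
4. q, w1
Accessibility: w0Rw0, w0Rw1, w1Rw1
Branch closes: q and ¬q both at w1.
Every branch closes; the branch above is one of them.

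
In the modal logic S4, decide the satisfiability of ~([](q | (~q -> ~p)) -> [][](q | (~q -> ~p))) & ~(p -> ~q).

Unsatisfiable (every branch closes)

1. ~([](q | (~q -> ~p)) -> [][](q | (~q -> ~p))) & ~(p -> ~q), u
2. ~([](q | (~q -> ~p)) -> [][](q | (~q -> ~p))), u
3. ~(p -> ~q), u
4. [](q | (~q -> ~p)), u
5. ~[][](q | (~q -> ~p)), u
6. p, u
7. q, u
8. q | (~q -> ~p), u
9. ~q -> ~p, u
10. ~[](q | (~q -> ~p)), v
11. q | (~q -> ~p), v
12. ~q -> ~p, v
13. ~p, v
14. ~(q | (~q -> ~p)), w
15. ~q, w
16. ~(~q -> ~p), w
17. p, w
18. q | (~q -> ~p), w
19. ~q -> ~p, w
20. ~p, w
Accessibility: uRu, uRv, uRw, vRv, vRw, wRw
Branch closes: p and ~p both at w.
(One branch shown.) All branches close.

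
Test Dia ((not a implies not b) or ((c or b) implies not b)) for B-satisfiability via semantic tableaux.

1. Dia ((not a implies not b) or ((c or b) implies not b)), u
2. (not a implies not b) or ((c or b) implies not b), v
3. (c or b) implies not b, v
4. not b, v
Accessibility: uRu, uRv, vRu, vRv

Yes, satisfiable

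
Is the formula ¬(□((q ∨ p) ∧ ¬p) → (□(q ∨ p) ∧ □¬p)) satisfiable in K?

No, unsatisfiable

1. ¬(□((q ∨ p) ∧ ¬p) → (□(q ∨ p) ∧ □¬p)), 0
2. □((q ∨ p) ∧ ¬p), 0
3. ¬(□(q ∨ p) ∧ □¬p), 0
4. ¬□(q ∨ p), 0
5. ¬(q ∨ p), 1
6. ¬q, 1
7. ¬p, 1
8. (q ∨ p) ∧ ¬p, 1
9. q ∨ p, 1
10. p, 1
Accessibility: 0R1
Branch closes: p and ¬p both at 1.
Every branch closes; the branch above is one of them.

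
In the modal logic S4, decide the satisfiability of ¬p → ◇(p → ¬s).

1. ¬p → ◇(p → ¬s), w0
2. ◇(p → ¬s), w0
3. p → ¬s, w1
4. ¬s, w1
Accessibility: w0Rw0, w0Rw1, w1Rw1

Yes, satisfiable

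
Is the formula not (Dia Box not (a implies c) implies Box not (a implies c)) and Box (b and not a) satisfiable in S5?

1. not (Dia Box not (a implies c) implies Box not (a implies c)) and Box (b and not a), u
2. not (Dia Box not (a implies c) implies Box not (a implies c)), u
3. Box (b and not a), u
4. Dia Box not (a implies c), u
5. not Box not (a implies c), u
6. b and not a, u
7. b, u
8. not a, u
9. Box not (a implies c), v
10. b and not a, v
11. b, v
12. not a, v
13. not (a implies c), u
14. a, u
15. not c, u
Accessibility: uRu, uRv, vRu, vRv
Branch closes: a and not a both at u.
All branches of the tableau close; one closing branch shown above.

Unsatisfiable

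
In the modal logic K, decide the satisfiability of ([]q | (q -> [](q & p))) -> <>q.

Yes, satisfiable

1. ([]q | (q -> [](q & p))) -> <>q, 0
2. <>q, 0   [->-rule on 1 (branches; this branch)]
3. q, 1   [<>-rule on 2: fresh world 1, 0R1]
Accessibility: 0R1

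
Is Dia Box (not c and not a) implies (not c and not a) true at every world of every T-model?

No, not valid

Tableau for the negation not (Dia Box (not c and not a) implies (not c and not a)):
1. not (Dia Box (not c and not a) implies (not c and not a)), w0
2. Dia Box (not c and not a), w0   [neg-implies-rule on 1]
3. not (not c and not a), w0   [neg-implies-rule on 1]
4. a, w0   [neg-and-rule on 3 (branches; this branch)]
5. Box (not c and not a), w1   [Dia-rule on 2: fresh world w1, w0Rw1]
6. not c and not a, w1   [Box-rule on 5 via w1Rw1]
7. not c, w1   [and-rule on 6]
8. not a, w1   [and-rule on 6]
Accessibility: w0Rw0, w0Rw1, w1Rw1
The negation has an open branch (countermodel exists).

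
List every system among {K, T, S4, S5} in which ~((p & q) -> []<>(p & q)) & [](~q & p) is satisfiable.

K

T-tableau for the formula:
1. ~((p & q) -> []<>(p & q)) & [](~q & p), w0
2. ~((p & q) -> []<>(p & q)), w0
3. [](~q & p), w0
4. p & q, w0
5. ~[]<>(p & q), w0
6. p, w0
7. q, w0
8. ~q & p, w0
9. ~q, w0
Accessibility: w0Rw0
Branch closes: q and ~q both at w0.
Every branch closes (one shown): unsatisfiable in T, hence also in S4, S5 (every S4/S5-frame is a T-frame).
K-tableau for the formula:
1. ~((p & q) -> []<>(p & q)) & [](~q & p), w0
2. ~((p & q) -> []<>(p & q)), w0
3. [](~q & p), w0
4. p & q, w0
5. ~[]<>(p & q), w0
6. p, w0
7. q, w0
8. ~<>(p & q), w1
9. ~q & p, w1
10. ~q, w1
11. p, w1
Accessibility: w0Rw1
Complete open branch: satisfiable in K.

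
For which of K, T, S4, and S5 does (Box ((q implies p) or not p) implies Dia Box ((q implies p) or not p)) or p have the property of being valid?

T, S4, S5

K-tableau for the negation not ((Box ((q implies p) or not p) implies Dia Box ((q implies p) or not p)) or p):
1. not ((Box ((q implies p) or not p) implies Dia Box ((q implies p) or not p)) or p), w0
2. not (Box ((q implies p) or not p) implies Dia Box ((q implies p) or not p)), w0
3. not p, w0
4. Box ((q implies p) or not p), w0
5. not Dia Box ((q implies p) or not p), w0
Complete open branch: countermodel on a K-frame, so not valid in K.
T-tableau for the negation not ((Box ((q implies p) or not p) implies Dia Box ((q implies p) or not p)) or p):
1. not ((Box ((q implies p) or not p) implies Dia Box ((q implies p) or not p)) or p), w0
2. not (Box ((q implies p) or not p) implies Dia Box ((q implies p) or not p)), w0
3. not p, w0
4. Box ((q implies p) or not p), w0
5. not Dia Box ((q implies p) or not p), w0
6. (q implies p) or not p, w0
7. not Box ((q implies p) or not p), w0
8. q implies p, w0
9. not q, w0
10. not ((q implies p) or not p), w1
11. not (q implies p), w1
12. p, w1
13. q, w1
14. not p, w1
Accessibility: w0Rw0, w0Rw1, w1Rw1
Branch closes: p and not p both at w1.
Every branch closes (one shown): valid in T, hence also in S4, S5 (every theorem of T is a theorem of S4 and S5).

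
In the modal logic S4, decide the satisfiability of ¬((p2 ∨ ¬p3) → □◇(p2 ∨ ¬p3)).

Yes, satisfiable

1. ¬((p2 ∨ ¬p3) → □◇(p2 ∨ ¬p3)), w0
2. p2 ∨ ¬p3, w0
3. ¬□◇(p2 ∨ ¬p3), w0
4. ¬p3, w0
5. ¬◇(p2 ∨ ¬p3), w1
6. ¬(p2 ∨ ¬p3), w1
7. ¬p2, w1
8. p3, w1
Accessibility: w0Rw0, w0Rw1, w1Rw1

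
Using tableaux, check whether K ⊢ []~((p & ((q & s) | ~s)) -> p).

Tableau for the negation ~[]~((p & ((q & s) | ~s)) -> p):
1. ~[]~((p & ((q & s) | ~s)) -> p), w0
2. (p & ((q & s) | ~s)) -> p, w1   [~[]-rule on 1: fresh world w1, w0Rw1]
3. p, w1   [->-rule on 2 (branches; this branch)]
Accessibility: w0Rw1
The negation has an open branch (countermodel exists).

Invalid (countermodel exists)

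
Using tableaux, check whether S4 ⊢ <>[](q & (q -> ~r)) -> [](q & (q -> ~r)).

Tableau for the negation ~(<>[](q & (q -> ~r)) -> [](q & (q -> ~r))):
1. ~(<>[](q & (q -> ~r)) -> [](q & (q -> ~r))), 0
2. <>[](q & (q -> ~r)), 0
3. ~[](q & (q -> ~r)), 0
4. [](q & (q -> ~r)), 1
5. q & (q -> ~r), 1
6. q, 1
7. q -> ~r, 1
8. ~r, 1
9. ~(q & (q -> ~r)), 2
10. ~(q -> ~r), 2
11. q, 2
12. r, 2
Accessibility: 0R0, 0R1, 0R2, 1R1, 2R2
The negation has an open branch (countermodel exists).

No, not valid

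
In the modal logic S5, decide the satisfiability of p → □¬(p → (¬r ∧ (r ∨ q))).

1. p → □¬(p → (¬r ∧ (r ∨ q))), u
2. □¬(p → (¬r ∧ (r ∨ q))), u
3. ¬(p → (¬r ∧ (r ∨ q))), u
4. p, u
5. ¬(¬r ∧ (r ∨ q)), u
6. ¬(r ∨ q), u
7. ¬r, u
8. ¬q, u
Accessibility: uRu

Yes, satisfiable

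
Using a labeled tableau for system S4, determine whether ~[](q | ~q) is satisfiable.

Unsatisfiable

1. ~[](q | ~q), 0
2. ~(q | ~q), 1
3. ~q, 1
4. q, 1
Accessibility: 0R0, 0R1, 1R1
Branch closes: q and ~q both at 1.
Every branch closes; the branch above is one of them.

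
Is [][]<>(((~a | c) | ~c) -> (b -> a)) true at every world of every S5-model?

No, not valid

Tableau for the negation ~[][]<>(((~a | c) | ~c) -> (b -> a)):
1. ~[][]<>(((~a | c) | ~c) -> (b -> a)), u
2. ~[]<>(((~a | c) | ~c) -> (b -> a)), v   [~[]-rule on 1: fresh world v, uRv]
3. ~<>(((~a | c) | ~c) -> (b -> a)), w   [~[]-rule on 2: fresh world w, vRw]
4. ~(((~a | c) | ~c) -> (b -> a)), u   [~<>-rule on 3 via wRu]
5. (~a | c) | ~c, u   [~->-rule on 4]
6. ~(b -> a), u   [~->-rule on 4]
7. b, u   [~->-rule on 6]
8. ~a, u   [~->-rule on 6]
9. ~(((~a | c) | ~c) -> (b -> a)), v   [~<>-rule on 3 via wRv]
10. (~a | c) | ~c, v   [~->-rule on 9]
11. ~(b -> a), v   [~->-rule on 9]
12. b, v   [~->-rule on 11]
13. ~a, v   [~->-rule on 11]
14. ~(((~a | c) | ~c) -> (b -> a)), w   [~<>-rule on 3 via wRw]
15. (~a | c) | ~c, w   [~->-rule on 14]
16. ~(b -> a), w   [~->-rule on 14]
17. b, w   [~->-rule on 16]
18. ~a, w   [~->-rule on 16]
19. ~c, u   [|-rule on 5 (branches; this branch)]
20. ~c, v   [|-rule on 10 (branches; this branch)]
21. ~c, w   [|-rule on 15 (branches; this branch)]
Accessibility: uRu, uRv, uRw, vRu, vRv, vRw, wRu, wRv, wRw
The negation has an open branch (countermodel exists).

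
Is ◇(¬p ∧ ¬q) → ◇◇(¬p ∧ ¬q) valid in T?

Tableau for the negation ¬(◇(¬p ∧ ¬q) → ◇◇(¬p ∧ ¬q)):
1. ¬(◇(¬p ∧ ¬q) → ◇◇(¬p ∧ ¬q)), w0
2. ◇(¬p ∧ ¬q), w0   [¬→-rule on 1]
3. ¬◇◇(¬p ∧ ¬q), w0   [¬→-rule on 1]
4. ¬◇(¬p ∧ ¬q), w0   [¬◇-rule on 3 via w0Rw0]
5. ¬(¬p ∧ ¬q), w0   [¬◇-rule on 4 via w0Rw0]
6. q, w0   [¬∧-rule on 5 (branches; this branch)]
7. ¬p ∧ ¬q, w1   [◇-rule on 2: fresh world w1, w0Rw1]
8. ¬p, w1   [∧-rule on 7]
9. ¬q, w1   [∧-rule on 7]
10. ¬◇(¬p ∧ ¬q), w1   [¬◇-rule on 3 via w0Rw1]
11. ¬(¬p ∧ ¬q), w1   [¬◇-rule on 4 via w0Rw1]
12. q, w1   [¬∧-rule on 11 (branches; this branch)]
Accessibility: w0Rw0, w0Rw1, w1Rw1
Branch closes: q and ¬q both at w1.
Every branch of the negation's tableau closes; the branch above is one of them.

Yes, valid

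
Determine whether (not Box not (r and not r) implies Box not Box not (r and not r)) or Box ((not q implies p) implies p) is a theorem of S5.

Valid in S5

Tableau for the negation not ((not Box not (r and not r) implies Box not Box not (r and not r)) or Box ((not q implies p) implies p)):
1. not ((not Box not (r and not r) implies Box not Box not (r and not r)) or Box ((not q implies p) implies p)), w0
2. not (not Box not (r and not r) implies Box not Box not (r and not r)), w0   [neg-or-rule on 1]
3. not Box ((not q implies p) implies p), w0   [neg-or-rule on 1]
4. not Box not (r and not r), w0   [neg-implies-rule on 2]
5. not Box not Box not (r and not r), w0   [neg-implies-rule on 2]
6. not ((not q implies p) implies p), w1   [neg-Box-rule on 3: fresh world w1, w0Rw1]
7. not q implies p, w1   [neg-implies-rule on 6]
8. not p, w1   [neg-implies-rule on 6]
9. q, w1   [implies-rule on 7 (branches; this branch)]
10. r and not r, w2   [neg-Box-rule on 4: fresh world w2, w0Rw2]
11. r, w2   [and-rule on 10]
12. not r, w2   [and-rule on 10]
Accessibility: w0Rw0, w0Rw1, w0Rw2, w1Rw0, w1Rw1, w1Rw2, w2Rw0, w2Rw1, w2Rw2
Branch closes: r and not r both at w2.
Every branch of the negation's tableau closes; the branch above is one of them.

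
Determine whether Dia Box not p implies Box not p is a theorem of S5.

Valid in S5

Tableau for the negation not (Dia Box not p implies Box not p):
1. not (Dia Box not p implies Box not p), 0
2. Dia Box not p, 0   [neg-implies-rule on 1]
3. not Box not p, 0   [neg-implies-rule on 1]
4. Box not p, 1   [Dia-rule on 2: fresh world 1, 0R1]
5. not p, 0   [Box-rule on 4 via 1R0]
6. not p, 1   [Box-rule on 4 via 1R1]
7. p, 2   [neg-Box-rule on 3: fresh world 2, 0R2]
8. not p, 2   [Box-rule on 4 via 1R2]
Accessibility: 0R0, 0R1, 0R2, 1R0, 1R1, 1R2, 2R0, 2R1, 2R2
Branch closes: p and not p both at 2.
Every branch of the negation's tableau closes; the branch above is one of them.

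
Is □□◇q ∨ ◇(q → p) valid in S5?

Tableau for the negation ¬(□□◇q ∨ ◇(q → p)):
1. ¬(□□◇q ∨ ◇(q → p)), w0
2. ¬□□◇q, w0
3. ¬◇(q → p), w0
4. ¬(q → p), w0
5. q, w0
6. ¬p, w0
7. ¬□◇q, w1
8. ¬(q → p), w1
9. q, w1
10. ¬p, w1
11. ¬◇q, w2
12. ¬(q → p), w2
13. q, w2
14. ¬p, w2
15. ¬q, w0
Accessibility: w0Rw0, w0Rw1, w0Rw2, w1Rw0, w1Rw1, w1Rw2, w2Rw0, w2Rw1, w2Rw2
Branch closes: q and ¬q both at w0.
Every branch of the negation's tableau closes; the branch above is one of them.

Yes, valid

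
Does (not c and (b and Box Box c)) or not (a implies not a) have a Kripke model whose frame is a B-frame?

Satisfiable (open branch found)

1. (not c and (b and Box Box c)) or not (a implies not a), 0
2. not (a implies not a), 0   [or-rule on 1 (branches; this branch)]
3. a, 0   [neg-implies-rule on 2]
Accessibility: 0R0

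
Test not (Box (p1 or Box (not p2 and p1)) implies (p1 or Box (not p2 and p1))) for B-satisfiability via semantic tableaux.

1. not (Box (p1 or Box (not p2 and p1)) implies (p1 or Box (not p2 and p1))), u
2. Box (p1 or Box (not p2 and p1)), u
3. not (p1 or Box (not p2 and p1)), u
4. not p1, u
5. not Box (not p2 and p1), u
6. p1 or Box (not p2 and p1), u
7. Box (not p2 and p1), u
8. not p2 and p1, u
9. not p2, u
10. p1, u
Accessibility: uRu
Branch closes: p1 and not p1 both at u.
(One branch shown.) All branches close.

Unsatisfiable (every branch closes)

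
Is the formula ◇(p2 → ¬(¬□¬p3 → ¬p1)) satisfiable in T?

Satisfiable (open branch found)

1. ◇(p2 → ¬(¬□¬p3 → ¬p1)), u
2. p2 → ¬(¬□¬p3 → ¬p1), v
3. ¬(¬□¬p3 → ¬p1), v
4. ¬□¬p3, v
5. p1, v
6. p3, w
Accessibility: uRu, uRv, vRv, vRw, wRw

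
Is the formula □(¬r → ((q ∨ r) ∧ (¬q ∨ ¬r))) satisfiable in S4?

1. □(¬r → ((q ∨ r) ∧ (¬q ∨ ¬r))), u
2. ¬r → ((q ∨ r) ∧ (¬q ∨ ¬r)), u
3. (q ∨ r) ∧ (¬q ∨ ¬r), u
4. q ∨ r, u
5. ¬q ∨ ¬r, u
6. r, u
7. ¬q, u
Accessibility: uRu

Satisfiable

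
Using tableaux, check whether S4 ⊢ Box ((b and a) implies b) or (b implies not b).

Tableau for the negation not (Box ((b and a) implies b) or (b implies not b)):
1. not (Box ((b and a) implies b) or (b implies not b)), 0
2. not Box ((b and a) implies b), 0   [neg-or-rule on 1]
3. not (b implies not b), 0   [neg-or-rule on 1]
4. b, 0   [neg-implies-rule on 3]
5. not ((b and a) implies b), 1   [neg-Box-rule on 2: fresh world 1, 0R1]
6. b and a, 1   [neg-implies-rule on 5]
7. not b, 1   [neg-implies-rule on 5]
8. b, 1   [and-rule on 6]
9. a, 1   [and-rule on 6]
Accessibility: 0R0, 0R1, 1R1
Branch closes: b and not b both at 1.
Every branch of the negation's tableau closes; the branch above is one of them.

Valid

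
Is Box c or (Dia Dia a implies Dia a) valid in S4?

Yes, valid

Tableau for the negation not (Box c or (Dia Dia a implies Dia a)):
1. not (Box c or (Dia Dia a implies Dia a)), w0
2. not Box c, w0   [neg-or-rule on 1]
3. not (Dia Dia a implies Dia a), w0   [neg-or-rule on 1]
4. Dia Dia a, w0   [neg-implies-rule on 3]
5. not Dia a, w0   [neg-implies-rule on 3]
6. not a, w0   [neg-Dia-rule on 5 via w0Rw0]
7. not c, w1   [neg-Box-rule on 2: fresh world w1, w0Rw1]
8. not a, w1   [neg-Dia-rule on 5 via w0Rw1]
9. Dia a, w2   [Dia-rule on 4: fresh world w2, w0Rw2]
10. not a, w2   [neg-Dia-rule on 5 via w0Rw2]
11. a, w3   [Dia-rule on 9: fresh world w3, w2Rw3]
12. not a, w3   [neg-Dia-rule on 5 via w0Rw3]
Accessibility: w0Rw0, w0Rw1, w0Rw2, w0Rw3, w1Rw1, w2Rw2, w2Rw3, w3Rw3
Branch closes: a and not a both at w3.
Every branch of the negation's tableau closes; the branch above is one of them.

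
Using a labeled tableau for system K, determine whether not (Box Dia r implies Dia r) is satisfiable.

1. not (Box Dia r implies Dia r), u
2. Box Dia r, u
3. not Dia r, u

Satisfiable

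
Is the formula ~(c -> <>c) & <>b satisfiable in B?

Unsatisfiable (every branch closes)

1. ~(c -> <>c) & <>b, w0
2. ~(c -> <>c), w0   [&-rule on 1]
3. <>b, w0   [&-rule on 1]
4. c, w0   [~->-rule on 2]
5. ~<>c, w0   [~->-rule on 2]
6. ~c, w0   [~<>-rule on 5 via w0Rw0]
Accessibility: w0Rw0
Branch closes: c and ~c both at w0.
All branches of the tableau close; one closing branch shown above.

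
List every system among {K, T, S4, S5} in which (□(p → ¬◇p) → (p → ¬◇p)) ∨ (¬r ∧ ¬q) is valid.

K-tableau for the negation ¬((□(p → ¬◇p) → (p → ¬◇p)) ∨ (¬r ∧ ¬q)):
1. ¬((□(p → ¬◇p) → (p → ¬◇p)) ∨ (¬r ∧ ¬q)), 0
2. ¬(□(p → ¬◇p) → (p → ¬◇p)), 0
3. ¬(¬r ∧ ¬q), 0
4. □(p → ¬◇p), 0
5. ¬(p → ¬◇p), 0
6. p, 0
7. ◇p, 0
8. q, 0
9. p, 1
10. p → ¬◇p, 1
11. ¬◇p, 1
Accessibility: 0R1
Complete open branch: countermodel on a K-frame, so not valid in K.
T-tableau for the negation ¬((□(p → ¬◇p) → (p → ¬◇p)) ∨ (¬r ∧ ¬q)):
1. ¬((□(p → ¬◇p) → (p → ¬◇p)) ∨ (¬r ∧ ¬q)), 0
2. ¬(□(p → ¬◇p) → (p → ¬◇p)), 0
3. ¬(¬r ∧ ¬q), 0
4. □(p → ¬◇p), 0
5. ¬(p → ¬◇p), 0
6. p, 0
7. ◇p, 0
8. p → ¬◇p, 0
9. q, 0
10. ¬◇p, 0
11. ¬p, 0
Accessibility: 0R0
Branch closes: p and ¬p both at 0.
Every branch closes (one shown): valid in T, hence also in S4, S5 (every theorem of T is a theorem of S4 and S5).

T, S4, S5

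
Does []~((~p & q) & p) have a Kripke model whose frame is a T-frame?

Satisfiable (open branch found)

1. []~((~p & q) & p), u
2. ~((~p & q) & p), u   [[]-rule on 1 via uRu]
3. ~p, u   [~&-rule on 2 (branches; this branch)]
Accessibility: uRu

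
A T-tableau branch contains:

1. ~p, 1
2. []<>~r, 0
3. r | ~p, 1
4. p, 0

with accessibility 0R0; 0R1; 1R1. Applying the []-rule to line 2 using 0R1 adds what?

<>~r, 1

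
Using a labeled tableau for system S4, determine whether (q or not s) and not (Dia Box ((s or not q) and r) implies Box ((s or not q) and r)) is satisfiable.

Satisfiable (open branch found)

1. (q or not s) and not (Dia Box ((s or not q) and r) implies Box ((s or not q) and r)), u
2. q or not s, u   [and-rule on 1]
3. not (Dia Box ((s or not q) and r) implies Box ((s or not q) and r)), u   [and-rule on 1]
4. Dia Box ((s or not q) and r), u   [neg-implies-rule on 3]
5. not Box ((s or not q) and r), u   [neg-implies-rule on 3]
6. not s, u   [or-rule on 2 (branches; this branch)]
7. Box ((s or not q) and r), v   [Dia-rule on 4: fresh world v, uRv]
8. (s or not q) and r, v   [Box-rule on 7 via vRv]
9. s or not q, v   [and-rule on 8]
10. r, v   [and-rule on 8]
11. not q, v   [or-rule on 9 (branches; this branch)]
12. not ((s or not q) and r), w   [neg-Box-rule on 5: fresh world w, uRw]
13. not r, w   [neg-and-rule on 12 (branches; this branch)]
Accessibility: uRu, uRv, uRw, vRv, wRw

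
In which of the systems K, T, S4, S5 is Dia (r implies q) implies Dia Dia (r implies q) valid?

T-tableau for the negation not (Dia (r implies q) implies Dia Dia (r implies q)):
1. not (Dia (r implies q) implies Dia Dia (r implies q)), u
2. Dia (r implies q), u
3. not Dia Dia (r implies q), u
4. not Dia (r implies q), u
5. not (r implies q), u
6. r, u
7. not q, u
8. r implies q, v
9. not Dia (r implies q), v
10. not (r implies q), v
11. r, v
12. not q, v
13. q, v
Accessibility: uRu, uRv, vRv
Branch closes: q and not q both at v.
Every branch closes (one shown): valid in T, hence also in S4, S5 (every theorem of T is a theorem of S4 and S5).
K-tableau for the negation not (Dia (r implies q) implies Dia Dia (r implies q)):
1. not (Dia (r implies q) implies Dia Dia (r implies q)), u
2. Dia (r implies q), u
3. not Dia Dia (r implies q), u
4. r implies q, v
5. not Dia (r implies q), v
6. q, v
Accessibility: uRv
Complete open branch: countermodel on a K-frame, so not valid in K.

T, S4, S5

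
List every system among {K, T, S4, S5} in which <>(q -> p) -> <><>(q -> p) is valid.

T-tableau for the negation ~(<>(q -> p) -> <><>(q -> p)):
1. ~(<>(q -> p) -> <><>(q -> p)), 0
2. <>(q -> p), 0
3. ~<><>(q -> p), 0
4. ~<>(q -> p), 0
5. ~(q -> p), 0
6. q, 0
7. ~p, 0
8. q -> p, 1
9. ~<>(q -> p), 1
10. ~(q -> p), 1
11. q, 1
12. ~p, 1
13. p, 1
Accessibility: 0R0, 0R1, 1R1
Branch closes: p and ~p both at 1.
Every branch closes (one shown): valid in T, hence also in S4, S5 (every theorem of T is a theorem of S4 and S5).
K-tableau for the negation ~(<>(q -> p) -> <><>(q -> p)):
1. ~(<>(q -> p) -> <><>(q -> p)), 0
2. <>(q -> p), 0
3. ~<><>(q -> p), 0
4. q -> p, 1
5. ~<>(q -> p), 1
6. p, 1
Accessibility: 0R1
Complete open branch: countermodel on a K-frame, so not valid in K.

T, S4, S5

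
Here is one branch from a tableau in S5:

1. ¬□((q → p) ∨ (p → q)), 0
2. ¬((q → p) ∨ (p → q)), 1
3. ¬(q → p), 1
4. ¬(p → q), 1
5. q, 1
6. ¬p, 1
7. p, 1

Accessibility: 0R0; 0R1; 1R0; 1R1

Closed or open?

Closed

Both p and ¬p appear at 1.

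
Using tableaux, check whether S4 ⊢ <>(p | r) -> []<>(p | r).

No, not valid

Tableau for the negation ~(<>(p | r) -> []<>(p | r)):
1. ~(<>(p | r) -> []<>(p | r)), 0
2. <>(p | r), 0   [~->-rule on 1]
3. ~[]<>(p | r), 0   [~->-rule on 1]
4. p | r, 1   [<>-rule on 2: fresh world 1, 0R1]
5. r, 1   [|-rule on 4 (branches; this branch)]
6. ~<>(p | r), 2   [~[]-rule on 3: fresh world 2, 0R2]
7. ~(p | r), 2   [~<>-rule on 6 via 2R2]
8. ~p, 2   [~|-rule on 7]
9. ~r, 2   [~|-rule on 7]
Accessibility: 0R0, 0R1, 0R2, 1R1, 2R2
The negation has an open branch (countermodel exists).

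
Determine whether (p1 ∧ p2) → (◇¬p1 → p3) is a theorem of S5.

Tableau for the negation ¬((p1 ∧ p2) → (◇¬p1 → p3)):
1. ¬((p1 ∧ p2) → (◇¬p1 → p3)), u
2. p1 ∧ p2, u
3. ¬(◇¬p1 → p3), u
4. p1, u
5. p2, u
6. ◇¬p1, u
7. ¬p3, u
8. ¬p1, v
Accessibility: uRu, uRv, vRu, vRv
The negation has an open branch (countermodel exists).

Invalid (countermodel exists)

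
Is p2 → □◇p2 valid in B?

Tableau for the negation ¬(p2 → □◇p2):
1. ¬(p2 → □◇p2), w0
2. p2, w0
3. ¬□◇p2, w0
4. ¬◇p2, w1
5. ¬p2, w0
Accessibility: w0Rw0, w0Rw1, w1Rw0, w1Rw1
Branch closes: p2 and ¬p2 both at w0.
Every branch of the negation's tableau closes; the branch above is one of them.

Valid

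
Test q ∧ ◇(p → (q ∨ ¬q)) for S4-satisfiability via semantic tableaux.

1. q ∧ ◇(p → (q ∨ ¬q)), 0
2. q, 0
3. ◇(p → (q ∨ ¬q)), 0
4. p → (q ∨ ¬q), 1
5. q ∨ ¬q, 1
6. ¬q, 1
Accessibility: 0R0, 0R1, 1R1

Satisfiable (open branch found)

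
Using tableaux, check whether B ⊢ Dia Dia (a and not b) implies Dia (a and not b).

Tableau for the negation not (Dia Dia (a and not b) implies Dia (a and not b)):
1. not (Dia Dia (a and not b) implies Dia (a and not b)), w0
2. Dia Dia (a and not b), w0
3. not Dia (a and not b), w0
4. not (a and not b), w0
5. b, w0
6. Dia (a and not b), w1
7. not (a and not b), w1
8. b, w1
9. a and not b, w2
10. a, w2
11. not b, w2
Accessibility: w0Rw0, w0Rw1, w1Rw0, w1Rw1, w1Rw2, w2Rw1, w2Rw2
The negation has an open branch (countermodel exists).

Invalid (countermodel exists)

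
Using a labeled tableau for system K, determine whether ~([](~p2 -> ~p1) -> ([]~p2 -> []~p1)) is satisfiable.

No, unsatisfiable

1. ~([](~p2 -> ~p1) -> ([]~p2 -> []~p1)), 0
2. [](~p2 -> ~p1), 0
3. ~([]~p2 -> []~p1), 0
4. []~p2, 0
5. ~[]~p1, 0
6. p1, 1
7. ~p2 -> ~p1, 1
8. ~p2, 1
9. ~p1, 1
Accessibility: 0R1
Branch closes: p1 and ~p1 both at 1.
(One branch shown.) All branches close.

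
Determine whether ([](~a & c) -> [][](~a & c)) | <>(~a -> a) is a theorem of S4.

Yes, valid

Tableau for the negation ~(([](~a & c) -> [][](~a & c)) | <>(~a -> a)):
1. ~(([](~a & c) -> [][](~a & c)) | <>(~a -> a)), u
2. ~([](~a & c) -> [][](~a & c)), u
3. ~<>(~a -> a), u
4. [](~a & c), u
5. ~[][](~a & c), u
6. ~(~a -> a), u
7. ~a, u
8. ~a & c, u
9. c, u
10. ~[](~a & c), v
11. ~(~a -> a), v
12. ~a, v
13. ~a & c, v
14. c, v
15. ~(~a & c), w
16. ~(~a -> a), w
17. ~a, w
18. ~a & c, w
19. c, w
20. ~c, w
Accessibility: uRu, uRv, uRw, vRv, vRw, wRw
Branch closes: c and ~c both at w.
All branches of the negation close; one closing branch shown above.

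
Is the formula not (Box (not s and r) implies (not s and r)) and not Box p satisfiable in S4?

Unsatisfiable

1. not (Box (not s and r) implies (not s and r)) and not Box p, w0
2. not (Box (not s and r) implies (not s and r)), w0   [and-rule on 1]
3. not Box p, w0   [and-rule on 1]
4. Box (not s and r), w0   [neg-implies-rule on 2]
5. not (not s and r), w0   [neg-implies-rule on 2]
6. not s and r, w0   [Box-rule on 4 via w0Rw0]
7. not s, w0   [and-rule on 6]
8. r, w0   [and-rule on 6]
9. not r, w0   [neg-and-rule on 5 (branches; this branch)]
Accessibility: w0Rw0
Branch closes: r and not r both at w0.
(One branch shown.) All branches close.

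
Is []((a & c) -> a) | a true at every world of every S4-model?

Tableau for the negation ~([]((a & c) -> a) | a):
1. ~([]((a & c) -> a) | a), u
2. ~[]((a & c) -> a), u
3. ~a, u
4. ~((a & c) -> a), v
5. a & c, v
6. ~a, v
7. a, v
8. c, v
Accessibility: uRu, uRv, vRv
Branch closes: a and ~a both at v.
Every branch of the negation's tableau closes; the branch above is one of them.

Valid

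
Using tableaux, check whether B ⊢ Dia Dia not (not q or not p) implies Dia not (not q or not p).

No, not valid

Tableau for the negation not (Dia Dia not (not q or not p) implies Dia not (not q or not p)):
1. not (Dia Dia not (not q or not p) implies Dia not (not q or not p)), u
2. Dia Dia not (not q or not p), u   [neg-implies-rule on 1]
3. not Dia not (not q or not p), u   [neg-implies-rule on 1]
4. not q or not p, u   [neg-Dia-rule on 3 via uRu]
5. not p, u   [or-rule on 4 (branches; this branch)]
6. Dia not (not q or not p), v   [Dia-rule on 2: fresh world v, uRv]
7. not q or not p, v   [neg-Dia-rule on 3 via uRv]
8. not p, v   [or-rule on 7 (branches; this branch)]
9. not (not q or not p), w   [Dia-rule on 6: fresh world w, vRw]
10. q, w   [neg-or-rule on 9]
11. p, w   [neg-or-rule on 9]
Accessibility: uRu, uRv, vRu, vRv, vRw, wRv, wRw
The negation has an open branch (countermodel exists).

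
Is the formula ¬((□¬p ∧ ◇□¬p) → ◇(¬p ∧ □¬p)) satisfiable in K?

1. ¬((□¬p ∧ ◇□¬p) → ◇(¬p ∧ □¬p)), 0
2. □¬p ∧ ◇□¬p, 0
3. ¬◇(¬p ∧ □¬p), 0
4. □¬p, 0
5. ◇□¬p, 0
6. □¬p, 1
7. ¬(¬p ∧ □¬p), 1
8. ¬p, 1
9. ¬□¬p, 1
10. p, 2
11. ¬p, 2
Accessibility: 0R1, 1R2
Branch closes: p and ¬p both at 2.
(One branch shown.) All branches close.

No, unsatisfiable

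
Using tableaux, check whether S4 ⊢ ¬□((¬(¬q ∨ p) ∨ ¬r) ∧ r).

Tableau for the negation □((¬(¬q ∨ p) ∨ ¬r) ∧ r):
1. □((¬(¬q ∨ p) ∨ ¬r) ∧ r), 0
2. (¬(¬q ∨ p) ∨ ¬r) ∧ r, 0   [□-rule on 1 via 0R0]
3. ¬(¬q ∨ p) ∨ ¬r, 0   [∧-rule on 2]
4. r, 0   [∧-rule on 2]
5. ¬(¬q ∨ p), 0   [∨-rule on 3 (branches; this branch)]
6. q, 0   [¬∨-rule on 5]
7. ¬p, 0   [¬∨-rule on 5]
Accessibility: 0R0
The negation has an open branch (countermodel exists).

No, not valid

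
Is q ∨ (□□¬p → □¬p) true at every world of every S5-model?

Valid

Tableau for the negation ¬(q ∨ (□□¬p → □¬p)):
1. ¬(q ∨ (□□¬p → □¬p)), w0
2. ¬q, w0
3. ¬(□□¬p → □¬p), w0
4. □□¬p, w0
5. ¬□¬p, w0
6. □¬p, w0
7. ¬p, w0
8. p, w1
9. □¬p, w1
10. ¬p, w1
Accessibility: w0Rw0, w0Rw1, w1Rw0, w1Rw1
Branch closes: p and ¬p both at w1.
All branches of the negation close; one closing branch shown above.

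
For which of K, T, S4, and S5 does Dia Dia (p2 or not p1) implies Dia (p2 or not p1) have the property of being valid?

S4, S5

S4-tableau for the negation not (Dia Dia (p2 or not p1) implies Dia (p2 or not p1)):
1. not (Dia Dia (p2 or not p1) implies Dia (p2 or not p1)), u
2. Dia Dia (p2 or not p1), u
3. not Dia (p2 or not p1), u
4. not (p2 or not p1), u
5. not p2, u
6. p1, u
7. Dia (p2 or not p1), v
8. not (p2 or not p1), v
9. not p2, v
10. p1, v
11. p2 or not p1, w
12. not (p2 or not p1), w
13. not p2, w
14. p1, w
15. not p1, w
Accessibility: uRu, uRv, uRw, vRv, vRw, wRw
Branch closes: p1 and not p1 both at w.
Every branch closes (one shown): valid in S4, hence also in S5 (every theorem of S4 is a theorem of S5).
T-tableau for the negation not (Dia Dia (p2 or not p1) implies Dia (p2 or not p1)):
1. not (Dia Dia (p2 or not p1) implies Dia (p2 or not p1)), u
2. Dia Dia (p2 or not p1), u
3. not Dia (p2 or not p1), u
4. not (p2 or not p1), u
5. not p2, u
6. p1, u
7. Dia (p2 or not p1), v
8. not (p2 or not p1), v
9. not p2, v
10. p1, v
11. p2 or not p1, w
12. not p1, w
Accessibility: uRu, uRv, vRv, vRw, wRw
Complete open branch: countermodel on a T-frame, so not valid in T, nor in K (the same frame is also a K-frame).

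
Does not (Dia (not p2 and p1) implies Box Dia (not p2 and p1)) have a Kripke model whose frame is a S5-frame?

Unsatisfiable

1. not (Dia (not p2 and p1) implies Box Dia (not p2 and p1)), 0
2. Dia (not p2 and p1), 0   [neg-implies-rule on 1]
3. not Box Dia (not p2 and p1), 0   [neg-implies-rule on 1]
4. not p2 and p1, 1   [Dia-rule on 2: fresh world 1, 0R1]
5. not p2, 1   [and-rule on 4]
6. p1, 1   [and-rule on 4]
7. not Dia (not p2 and p1), 2   [neg-Box-rule on 3: fresh world 2, 0R2]
8. not (not p2 and p1), 0   [neg-Dia-rule on 7 via 2R0]
9. not (not p2 and p1), 1   [neg-Dia-rule on 7 via 2R1]
10. not (not p2 and p1), 2   [neg-Dia-rule on 7 via 2R2]
11. not p1, 0   [neg-and-rule on 8 (branches; this branch)]
12. not p1, 1   [neg-and-rule on 9 (branches; this branch)]
Accessibility: 0R0, 0R1, 0R2, 1R0, 1R1, 1R2, 2R0, 2R1, 2R2
Branch closes: p1 and not p1 both at 1.
All branches of the tableau close; one closing branch shown above.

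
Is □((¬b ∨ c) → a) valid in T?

No, not valid

Tableau for the negation ¬□((¬b ∨ c) → a):
1. ¬□((¬b ∨ c) → a), w0
2. ¬((¬b ∨ c) → a), w1   [¬□-rule on 1: fresh world w1, w0Rw1]
3. ¬b ∨ c, w1   [¬→-rule on 2]
4. ¬a, w1   [¬→-rule on 2]
5. c, w1   [∨-rule on 3 (branches; this branch)]
Accessibility: w0Rw0, w0Rw1, w1Rw1
The negation has an open branch (countermodel exists).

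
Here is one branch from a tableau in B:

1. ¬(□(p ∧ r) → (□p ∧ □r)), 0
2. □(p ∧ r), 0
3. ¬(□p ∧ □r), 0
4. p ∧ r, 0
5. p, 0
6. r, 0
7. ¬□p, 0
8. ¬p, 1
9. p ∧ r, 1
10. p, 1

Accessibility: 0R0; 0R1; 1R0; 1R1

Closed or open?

Closed

Both p and ¬p appear at 1.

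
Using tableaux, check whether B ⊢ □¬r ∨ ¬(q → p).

Tableau for the negation ¬(□¬r ∨ ¬(q → p)):
1. ¬(□¬r ∨ ¬(q → p)), u
2. ¬□¬r, u
3. q → p, u
4. p, u
5. r, v
Accessibility: uRu, uRv, vRu, vRv
The negation has an open branch (countermodel exists).

Invalid (countermodel exists)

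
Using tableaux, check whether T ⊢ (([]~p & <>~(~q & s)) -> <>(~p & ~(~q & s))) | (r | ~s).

Valid in T

Tableau for the negation ~((([]~p & <>~(~q & s)) -> <>(~p & ~(~q & s))) | (r | ~s)):
1. ~((([]~p & <>~(~q & s)) -> <>(~p & ~(~q & s))) | (r | ~s)), w0
2. ~(([]~p & <>~(~q & s)) -> <>(~p & ~(~q & s))), w0
3. ~(r | ~s), w0
4. []~p & <>~(~q & s), w0
5. ~<>(~p & ~(~q & s)), w0
6. ~r, w0
7. s, w0
8. []~p, w0
9. <>~(~q & s), w0
10. ~(~p & ~(~q & s)), w0
11. ~p, w0
12. ~q & s, w0
13. ~q, w0
14. ~(~q & s), w1
15. ~(~p & ~(~q & s)), w1
16. ~p, w1
17. ~s, w1
18. ~q & s, w1
19. ~q, w1
20. s, w1
Accessibility: w0Rw0, w0Rw1, w1Rw1
Branch closes: s and ~s both at w1.
All branches of the negation close; one closing branch shown above.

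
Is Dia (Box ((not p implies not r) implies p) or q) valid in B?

Tableau for the negation not Dia (Box ((not p implies not r) implies p) or q):
1. not Dia (Box ((not p implies not r) implies p) or q), w0
2. not (Box ((not p implies not r) implies p) or q), w0
3. not Box ((not p implies not r) implies p), w0
4. not q, w0
5. not ((not p implies not r) implies p), w1
6. not p implies not r, w1
7. not p, w1
8. not (Box ((not p implies not r) implies p) or q), w1
9. not Box ((not p implies not r) implies p), w1
10. not q, w1
11. not r, w1
12. not ((not p implies not r) implies p), w2
13. not p implies not r, w2
14. not p, w2
15. not r, w2
Accessibility: w0Rw0, w0Rw1, w1Rw0, w1Rw1, w1Rw2, w2Rw1, w2Rw2
The negation has an open branch (countermodel exists).

Not valid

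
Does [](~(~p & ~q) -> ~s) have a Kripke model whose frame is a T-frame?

1. [](~(~p & ~q) -> ~s), 0
2. ~(~p & ~q) -> ~s, 0
3. ~s, 0
Accessibility: 0R0

Satisfiable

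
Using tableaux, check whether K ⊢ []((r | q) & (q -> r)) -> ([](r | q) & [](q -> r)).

Tableau for the negation ~([]((r | q) & (q -> r)) -> ([](r | q) & [](q -> r))):
1. ~([]((r | q) & (q -> r)) -> ([](r | q) & [](q -> r))), u
2. []((r | q) & (q -> r)), u
3. ~([](r | q) & [](q -> r)), u
4. ~[](q -> r), u
5. ~(q -> r), v
6. q, v
7. ~r, v
8. (r | q) & (q -> r), v
9. r | q, v
10. q -> r, v
11. r, v
Accessibility: uRv
Branch closes: r and ~r both at v.
Every branch of the negation's tableau closes; the branch above is one of them.

Valid in K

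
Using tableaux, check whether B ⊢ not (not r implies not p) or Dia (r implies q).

No, not valid

Tableau for the negation not (not (not r implies not p) or Dia (r implies q)):
1. not (not (not r implies not p) or Dia (r implies q)), u
2. not r implies not p, u
3. not Dia (r implies q), u
4. not (r implies q), u
5. r, u
6. not q, u
7. not p, u
Accessibility: uRu
The negation has an open branch (countermodel exists).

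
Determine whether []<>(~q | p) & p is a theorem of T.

Tableau for the negation ~([]<>(~q | p) & p):
1. ~([]<>(~q | p) & p), u
2. ~p, u
Accessibility: uRu
The negation has an open branch (countermodel exists).

Invalid (countermodel exists)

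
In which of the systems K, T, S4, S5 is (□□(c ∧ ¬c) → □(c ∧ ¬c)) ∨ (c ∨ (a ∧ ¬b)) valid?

T-tableau for the negation ¬((□□(c ∧ ¬c) → □(c ∧ ¬c)) ∨ (c ∨ (a ∧ ¬b))):
1. ¬((□□(c ∧ ¬c) → □(c ∧ ¬c)) ∨ (c ∨ (a ∧ ¬b))), u
2. ¬(□□(c ∧ ¬c) → □(c ∧ ¬c)), u
3. ¬(c ∨ (a ∧ ¬b)), u
4. □□(c ∧ ¬c), u
5. ¬□(c ∧ ¬c), u
6. ¬c, u
7. ¬(a ∧ ¬b), u
8. □(c ∧ ¬c), u
9. c ∧ ¬c, u
10. c, u
Accessibility: uRu
Branch closes: c and ¬c both at u.
Every branch closes (one shown): valid in T, hence also in S4, S5 (every theorem of T is a theorem of S4 and S5).
K-tableau for the negation ¬((□□(c ∧ ¬c) → □(c ∧ ¬c)) ∨ (c ∨ (a ∧ ¬b))):
1. ¬((□□(c ∧ ¬c) → □(c ∧ ¬c)) ∨ (c ∨ (a ∧ ¬b))), u
2. ¬(□□(c ∧ ¬c) → □(c ∧ ¬c)), u
3. ¬(c ∨ (a ∧ ¬b)), u
4. □□(c ∧ ¬c), u
5. ¬□(c ∧ ¬c), u
6. ¬c, u
7. ¬(a ∧ ¬b), u
8. b, u
9. ¬(c ∧ ¬c), v
10. □(c ∧ ¬c), v
11. c, v
Accessibility: uRv
Complete open branch: countermodel on a K-frame, so not valid in K.

T, S4, S5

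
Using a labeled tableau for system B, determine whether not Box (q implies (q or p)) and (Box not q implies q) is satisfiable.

1. not Box (q implies (q or p)) and (Box not q implies q), u
2. not Box (q implies (q or p)), u
3. Box not q implies q, u
4. q, u
5. not (q implies (q or p)), v
6. q, v
7. not (q or p), v
8. not q, v
9. not p, v
Accessibility: uRu, uRv, vRu, vRv
Branch closes: q and not q both at v.
All branches of the tableau close; one closing branch shown above.

Unsatisfiable (every branch closes)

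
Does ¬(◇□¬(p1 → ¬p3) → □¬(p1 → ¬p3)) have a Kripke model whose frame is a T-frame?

Satisfiable (open branch found)

1. ¬(◇□¬(p1 → ¬p3) → □¬(p1 → ¬p3)), w0
2. ◇□¬(p1 → ¬p3), w0   [¬→-rule on 1]
3. ¬□¬(p1 → ¬p3), w0   [¬→-rule on 1]
4. □¬(p1 → ¬p3), w1   [◇-rule on 2: fresh world w1, w0Rw1]
5. ¬(p1 → ¬p3), w1   [□-rule on 4 via w1Rw1]
6. p1, w1   [¬→-rule on 5]
7. p3, w1   [¬→-rule on 5]
8. p1 → ¬p3, w2   [¬□-rule on 3: fresh world w2, w0Rw2]
9. ¬p3, w2   [→-rule on 8 (branches; this branch)]
Accessibility: w0Rw0, w0Rw1, w0Rw2, w1Rw1, w2Rw2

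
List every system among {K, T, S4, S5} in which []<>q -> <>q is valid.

T-tableau for the negation ~([]<>q -> <>q):
1. ~([]<>q -> <>q), w0
2. []<>q, w0   [~->-rule on 1]
3. ~<>q, w0   [~->-rule on 1]
4. <>q, w0   [[]-rule on 2 via w0Rw0]
5. ~q, w0   [~<>-rule on 3 via w0Rw0]
6. q, w1   [<>-rule on 4: fresh world w1, w0Rw1]
7. <>q, w1   [[]-rule on 2 via w0Rw1]
8. ~q, w1   [~<>-rule on 3 via w0Rw1]
Accessibility: w0Rw0, w0Rw1, w1Rw1
Branch closes: q and ~q both at w1.
Every branch closes (one shown): valid in T, hence also in S4, S5 (every theorem of T is a theorem of S4 and S5).
K-tableau for the negation ~([]<>q -> <>q):
1. ~([]<>q -> <>q), w0
2. []<>q, w0   [~->-rule on 1]
3. ~<>q, w0   [~->-rule on 1]
Complete open branch: countermodel on a K-frame, so not valid in K.

T, S4, S5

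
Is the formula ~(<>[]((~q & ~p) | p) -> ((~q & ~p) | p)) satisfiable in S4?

Satisfiable (open branch found)

1. ~(<>[]((~q & ~p) | p) -> ((~q & ~p) | p)), u
2. <>[]((~q & ~p) | p), u
3. ~((~q & ~p) | p), u
4. ~(~q & ~p), u
5. ~p, u
6. q, u
7. []((~q & ~p) | p), v
8. (~q & ~p) | p, v
9. p, v
Accessibility: uRu, uRv, vRv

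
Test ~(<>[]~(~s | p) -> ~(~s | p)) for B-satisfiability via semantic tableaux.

Unsatisfiable (every branch closes)

1. ~(<>[]~(~s | p) -> ~(~s | p)), w0
2. <>[]~(~s | p), w0   [~->-rule on 1]
3. ~s | p, w0   [~->-rule on 1]
4. p, w0   [|-rule on 3 (branches; this branch)]
5. []~(~s | p), w1   [<>-rule on 2: fresh world w1, w0Rw1]
6. ~(~s | p), w0   [[]-rule on 5 via w1Rw0]
7. s, w0   [~|-rule on 6]
8. ~p, w0   [~|-rule on 6]
Accessibility: w0Rw0, w0Rw1, w1Rw0, w1Rw1
Branch closes: p and ~p both at w0.
Every branch closes; the branch above is one of them.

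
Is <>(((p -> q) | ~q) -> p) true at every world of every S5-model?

Tableau for the negation ~<>(((p -> q) | ~q) -> p):
1. ~<>(((p -> q) | ~q) -> p), 0
2. ~(((p -> q) | ~q) -> p), 0
3. (p -> q) | ~q, 0
4. ~p, 0
5. ~q, 0
Accessibility: 0R0
The negation has an open branch (countermodel exists).

Invalid (countermodel exists)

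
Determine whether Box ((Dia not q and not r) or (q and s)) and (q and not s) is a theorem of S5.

Tableau for the negation not (Box ((Dia not q and not r) or (q and s)) and (q and not s)):
1. not (Box ((Dia not q and not r) or (q and s)) and (q and not s)), w0
2. not (q and not s), w0
3. s, w0
Accessibility: w0Rw0
The negation has an open branch (countermodel exists).

Not valid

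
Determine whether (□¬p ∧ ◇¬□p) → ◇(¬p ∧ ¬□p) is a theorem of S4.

Yes, valid

Tableau for the negation ¬((□¬p ∧ ◇¬□p) → ◇(¬p ∧ ¬□p)):
1. ¬((□¬p ∧ ◇¬□p) → ◇(¬p ∧ ¬□p)), w0
2. □¬p ∧ ◇¬□p, w0
3. ¬◇(¬p ∧ ¬□p), w0
4. □¬p, w0
5. ◇¬□p, w0
6. ¬(¬p ∧ ¬□p), w0
7. ¬p, w0
8. □p, w0
9. p, w0
Accessibility: w0Rw0
Branch closes: p and ¬p both at w0.
All branches of the negation close; one closing branch shown above.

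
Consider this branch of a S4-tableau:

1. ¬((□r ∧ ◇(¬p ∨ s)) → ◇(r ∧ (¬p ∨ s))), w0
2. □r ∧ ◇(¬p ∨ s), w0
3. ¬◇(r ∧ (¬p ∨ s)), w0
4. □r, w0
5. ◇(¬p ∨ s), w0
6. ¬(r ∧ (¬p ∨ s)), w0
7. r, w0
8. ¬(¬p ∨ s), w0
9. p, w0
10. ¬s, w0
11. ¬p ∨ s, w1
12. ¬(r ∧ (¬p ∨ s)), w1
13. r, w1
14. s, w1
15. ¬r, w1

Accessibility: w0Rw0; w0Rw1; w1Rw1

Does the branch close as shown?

Yes, closed

Both r and ¬r appear at w1.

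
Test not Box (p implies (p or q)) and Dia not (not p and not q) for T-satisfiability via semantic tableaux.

Unsatisfiable (every branch closes)

1. not Box (p implies (p or q)) and Dia not (not p and not q), u
2. not Box (p implies (p or q)), u
3. Dia not (not p and not q), u
4. not (p implies (p or q)), v
5. p, v
6. not (p or q), v
7. not p, v
8. not q, v
Accessibility: uRu, uRv, vRv
Branch closes: p and not p both at v.
(One branch shown.) All branches close.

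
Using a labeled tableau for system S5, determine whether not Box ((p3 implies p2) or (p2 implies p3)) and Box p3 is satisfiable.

No, unsatisfiable

1. not Box ((p3 implies p2) or (p2 implies p3)) and Box p3, 0
2. not Box ((p3 implies p2) or (p2 implies p3)), 0
3. Box p3, 0
4. p3, 0
5. not ((p3 implies p2) or (p2 implies p3)), 1
6. not (p3 implies p2), 1
7. not (p2 implies p3), 1
8. p3, 1
9. not p2, 1
10. p2, 1
11. not p3, 1
Accessibility: 0R0, 0R1, 1R0, 1R1
Branch closes: p2 and not p2 both at 1.
Every branch closes; the branch above is one of them.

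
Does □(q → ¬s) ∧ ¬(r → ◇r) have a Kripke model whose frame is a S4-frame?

Unsatisfiable (every branch closes)

1. □(q → ¬s) ∧ ¬(r → ◇r), w0
2. □(q → ¬s), w0
3. ¬(r → ◇r), w0
4. r, w0
5. ¬◇r, w0
6. q → ¬s, w0
7. ¬r, w0
Accessibility: w0Rw0
Branch closes: r and ¬r both at w0.
(One branch shown.) All branches close.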